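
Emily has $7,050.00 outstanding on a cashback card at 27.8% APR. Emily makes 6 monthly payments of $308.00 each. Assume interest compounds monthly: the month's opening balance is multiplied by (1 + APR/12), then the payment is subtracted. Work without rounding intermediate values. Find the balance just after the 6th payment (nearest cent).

$6,130.10

Monthly rate r = 27.8%/12 = 2.31667% = 0.0231667.
Each month: B ← B·(1+r) − $308.00.
Month 1: interest $163.33; balance after payment $6,905.32.
Month 2: interest $159.97; balance after payment $6,757.30.
Month 3: interest $156.54; balance after payment $6,605.84.
Month 4: interest $153.04; balance after payment $6,450.88.
Month 5: interest $149.45; balance after payment $6,292.32.
Month 6: interest $145.77; balance after payment $6,130.10.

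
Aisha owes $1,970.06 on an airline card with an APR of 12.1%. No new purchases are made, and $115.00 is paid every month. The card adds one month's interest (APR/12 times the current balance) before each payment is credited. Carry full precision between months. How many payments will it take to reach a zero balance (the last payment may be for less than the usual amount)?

19 months

Monthly rate r = 12.1%/12 = 1.00833% = 0.0100833.
Recurrence: B ← B·(1+r) − $115.00.
Month 1: interest $19.86; balance after payment $1,874.92.
Month 2: interest $18.91; balance after payment $1,778.83.
Closed form: n = −ln(1 − rB₀/P)/ln(1+r) = −ln(0.82726)/ln(1.01008) ≈ 18.901, so the balance reaches zero during payment 19.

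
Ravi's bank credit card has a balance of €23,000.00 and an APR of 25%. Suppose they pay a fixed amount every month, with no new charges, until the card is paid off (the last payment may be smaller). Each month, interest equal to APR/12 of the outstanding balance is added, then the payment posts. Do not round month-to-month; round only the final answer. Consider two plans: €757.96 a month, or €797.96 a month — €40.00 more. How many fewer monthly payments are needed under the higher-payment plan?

4 fewer payments

Monthly rate r = 25%/12 = 2.08333% = 0.0208333.
At €757.96/mo: n = ⌈−ln(1 − rB₀/P)/ln(1+r)⌉ = 49 payments (last €385.51); total interest = total paid − €23,000.00 = €13,767.59.
At €797.96/mo: 45 payments (last €399.38); total interest €12,509.62.
Payments saved = 49 − 45 = 4.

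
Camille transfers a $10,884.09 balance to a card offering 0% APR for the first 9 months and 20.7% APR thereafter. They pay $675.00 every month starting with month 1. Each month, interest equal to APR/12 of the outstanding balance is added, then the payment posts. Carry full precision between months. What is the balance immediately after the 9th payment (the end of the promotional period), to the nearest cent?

Promo months 1–9 at r₀ = 0%/12 = 0; months 10+ at r₁ = 20.7%/12 = 0.01725.
After month 9 (no interest yet): B = $10,884.09 − 9·$675.00 = $4,809.09.

$4,809.09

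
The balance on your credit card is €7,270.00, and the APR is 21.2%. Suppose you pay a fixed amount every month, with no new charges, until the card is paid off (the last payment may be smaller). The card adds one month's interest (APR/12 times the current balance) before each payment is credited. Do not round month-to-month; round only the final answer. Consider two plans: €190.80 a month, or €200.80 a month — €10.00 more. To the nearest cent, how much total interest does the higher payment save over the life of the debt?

€480.85

Monthly rate r = 21.2%/12 = 1.76667% = 0.0176667.
At €190.80/mo: n = ⌈−ln(1 − rB₀/P)/ln(1+r)⌉ = 64 payments (last €163.26); total interest = total paid − €7,270.00 = €4,913.66.
At €200.80/mo: 59 payments (last €56.41); total interest €4,432.81.
Interest saved = €4,913.66 − €4,432.81 = €480.85.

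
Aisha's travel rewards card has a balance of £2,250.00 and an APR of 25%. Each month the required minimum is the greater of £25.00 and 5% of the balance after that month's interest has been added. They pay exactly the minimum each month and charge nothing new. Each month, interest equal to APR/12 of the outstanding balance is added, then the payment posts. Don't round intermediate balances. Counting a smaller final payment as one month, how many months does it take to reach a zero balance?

76 months

Monthly rate r = 25%/12 = 2.08333% = 0.0208333.
While 5% of the post-interest balance exceeds £25.00, each month B ← (B·(1+r))·(1 − 0.05), i.e. B shrinks by the factor (1+r)·0.95 = 0.96979.
This holds for months 1–50. Entering month 51 the balance is £485.41; 5% of the post-interest balance is now below £25.00, so the flat £25.00 minimum applies from here.
From month 51 a fixed £25.00 at rate r clears £485.41 in 26 more payments. Total: 50 + 26 = 76 months.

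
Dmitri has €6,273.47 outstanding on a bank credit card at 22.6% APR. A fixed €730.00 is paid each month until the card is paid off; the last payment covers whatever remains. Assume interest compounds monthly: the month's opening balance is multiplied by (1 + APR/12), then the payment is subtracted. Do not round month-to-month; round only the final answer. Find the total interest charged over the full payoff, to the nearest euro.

€636

Monthly rate r = 22.6%/12 = 1.88333% = 0.0188333.
Payoff takes n = ⌈−ln(1 − rB₀/P)/ln(1+r)⌉ = ⌈9.463⌉ = 10 payments; the last is €339.51.
Total paid = 9·€730.00 + €339.51 = €6,909.51.
Total interest = total paid − principal = €6,909.51 − €6,273.47 = €636.04.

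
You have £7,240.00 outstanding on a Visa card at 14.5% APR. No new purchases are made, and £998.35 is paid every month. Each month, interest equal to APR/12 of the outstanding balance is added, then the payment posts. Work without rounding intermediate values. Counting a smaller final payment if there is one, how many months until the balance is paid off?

8 months

Monthly rate r = 14.5%/12 = 1.20833% = 0.0120833.
Recurrence: B ← B·(1+r) − £998.35.
Month 1: interest £87.48; balance after payment £6,329.13.
Month 2: interest £76.48; balance after payment £5,407.26.
Closed form: n = −ln(1 − rB₀/P)/ln(1+r) = −ln(0.91237)/ln(1.01208) ≈ 7.635, so the balance reaches zero during payment 8.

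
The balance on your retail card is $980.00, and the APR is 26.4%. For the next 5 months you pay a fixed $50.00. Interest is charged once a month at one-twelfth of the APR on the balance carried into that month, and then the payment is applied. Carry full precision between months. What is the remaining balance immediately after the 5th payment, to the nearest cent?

$831.40

Monthly rate r = 26.4%/12 = 2.2% = 0.022.
Each month: B ← B·(1+r) − $50.00.
Month 1: interest $21.56; balance after payment $951.56.
Month 2: interest $20.93; balance after payment $922.49.
Month 3: interest $20.29; balance after payment $892.79.
Month 4: interest $19.64; balance after payment $862.43.
Month 5: interest $18.97; balance after payment $831.40.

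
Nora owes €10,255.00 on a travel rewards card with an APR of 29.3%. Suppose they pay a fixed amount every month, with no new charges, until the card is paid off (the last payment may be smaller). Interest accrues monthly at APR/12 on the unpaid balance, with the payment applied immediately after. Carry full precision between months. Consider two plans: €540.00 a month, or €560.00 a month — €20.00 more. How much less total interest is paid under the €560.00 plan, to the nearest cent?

€188.69

Monthly rate r = 29.3%/12 = 2.44167% = 0.0244167.
At €540.00/mo: n = ⌈−ln(1 − rB₀/P)/ln(1+r)⌉ = 26 payments (last €447.74); total interest = total paid − €10,255.00 = €3,692.74.
At €560.00/mo: 25 payments (last €319.05); total interest €3,504.05.
Interest saved = €3,692.74 − €3,504.05 = €188.69.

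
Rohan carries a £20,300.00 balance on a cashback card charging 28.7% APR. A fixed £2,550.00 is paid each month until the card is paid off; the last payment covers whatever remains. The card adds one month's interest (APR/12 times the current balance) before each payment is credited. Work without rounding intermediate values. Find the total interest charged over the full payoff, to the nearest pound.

Monthly rate r = 28.7%/12 = 2.39167% = 0.0239167.
Payoff takes n = ⌈−ln(1 − rB₀/P)/ln(1+r)⌉ = ⌈8.936⌉ = 9 payments; the last is £2,389.21.
Total paid = 8·£2,550.00 + £2,389.21 = £22,789.21.
Total interest = total paid − principal = £22,789.21 − £20,300.00 = £2,489.21.

£2,489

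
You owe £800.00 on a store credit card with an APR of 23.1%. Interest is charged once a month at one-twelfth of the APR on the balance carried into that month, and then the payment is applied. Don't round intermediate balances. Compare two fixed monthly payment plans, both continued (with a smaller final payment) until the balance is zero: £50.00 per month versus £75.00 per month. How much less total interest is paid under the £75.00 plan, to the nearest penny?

£61.48

Monthly rate r = 23.1%/12 = 1.925% = 0.01925.
At £50.00/mo: n = ⌈−ln(1 − rB₀/P)/ln(1+r)⌉ = 20 payments (last £15.56); total interest = total paid − £800.00 = £165.56.
At £75.00/mo: 13 payments (last £4.08); total interest £104.08.
Interest saved = £165.56 − £104.08 = £61.48.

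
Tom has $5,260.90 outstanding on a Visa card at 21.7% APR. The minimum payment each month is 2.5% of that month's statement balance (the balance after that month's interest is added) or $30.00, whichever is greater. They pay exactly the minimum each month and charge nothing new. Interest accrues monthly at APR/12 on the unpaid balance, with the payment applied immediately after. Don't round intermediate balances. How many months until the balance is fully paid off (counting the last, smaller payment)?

272 months

Monthly rate r = 21.7%/12 = 1.80833% = 0.0180833.
While 2.5% of the post-interest balance exceeds $30.00, each month B ← (B·(1+r))·(1 − 0.025), i.e. B shrinks by the factor (1+r)·0.975 = 0.99263.
This holds for months 1–203. Entering month 204 the balance is $1,172.23; 2.5% of the post-interest balance is now below $30.00, so the flat $30.00 minimum applies from here.
From month 204 a fixed $30.00 at rate r clears $1,172.23 in 69 more payments. Total: 203 + 69 = 272 months.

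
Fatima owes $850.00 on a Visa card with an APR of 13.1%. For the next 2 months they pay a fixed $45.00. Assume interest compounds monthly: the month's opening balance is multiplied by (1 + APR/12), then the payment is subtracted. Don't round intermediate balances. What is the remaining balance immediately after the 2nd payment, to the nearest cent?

Monthly rate r = 13.1%/12 = 1.09167% = 0.0109167.
Each month: B ← B·(1+r) − $45.00.
Month 1: interest $9.28; balance after payment $814.28.
Month 2: interest $8.89; balance after payment $778.17.

$778.17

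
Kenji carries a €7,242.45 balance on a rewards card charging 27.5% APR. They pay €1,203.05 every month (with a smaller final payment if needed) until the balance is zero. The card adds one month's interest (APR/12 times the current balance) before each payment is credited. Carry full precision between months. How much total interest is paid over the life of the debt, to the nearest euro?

Monthly rate r = 27.5%/12 = 2.29167% = 0.0229167.
Payoff takes n = ⌈−ln(1 − rB₀/P)/ln(1+r)⌉ = ⌈6.552⌉ = 7 payments; the last is €667.36.
Total paid = 6·€1,203.05 + €667.36 = €7,885.66.
Total interest = total paid − principal = €7,885.66 − €7,242.45 = €643.21.

€643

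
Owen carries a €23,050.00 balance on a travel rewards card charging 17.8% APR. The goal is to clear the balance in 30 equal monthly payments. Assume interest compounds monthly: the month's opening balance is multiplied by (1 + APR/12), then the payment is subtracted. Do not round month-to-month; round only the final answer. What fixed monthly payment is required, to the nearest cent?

Monthly rate r = 17.8%/12 = 1.48333% = 0.0148333.
Level-payment amortization: P = B₀·r / (1 − (1+r)^(−n)) = 23050.00·0.0148333 / (1 − 1.01483^(−30)).
Denominator 1 − (1+r)^(−30) = 0.357077996.
P = 341.908 / 0.357077996 ≈ 957.52.

€957.52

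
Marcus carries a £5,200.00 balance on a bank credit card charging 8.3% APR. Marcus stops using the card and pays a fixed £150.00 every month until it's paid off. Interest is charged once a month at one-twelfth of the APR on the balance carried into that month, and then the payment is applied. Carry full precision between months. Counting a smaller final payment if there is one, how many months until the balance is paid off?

Monthly rate r = 8.3%/12 = 0.691667% = 0.00691667.
Recurrence: B ← B·(1+r) − £150.00.
Month 1: interest £35.97; balance after payment £5,085.97.
Month 2: interest £35.18; balance after payment £4,971.14.
Closed form: n = −ln(1 − rB₀/P)/ln(1+r) = −ln(0.76022)/ln(1.00692) ≈ 39.772, so the balance reaches zero during payment 40.

40 payments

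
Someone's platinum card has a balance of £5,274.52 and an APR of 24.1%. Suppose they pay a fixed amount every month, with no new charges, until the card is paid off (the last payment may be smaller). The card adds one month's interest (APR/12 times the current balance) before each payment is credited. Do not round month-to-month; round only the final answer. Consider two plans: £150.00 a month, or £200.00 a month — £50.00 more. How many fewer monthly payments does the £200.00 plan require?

Monthly rate r = 24.1%/12 = 2.00833% = 0.0200833.
At £150.00/mo: n = ⌈−ln(1 − rB₀/P)/ln(1+r)⌉ = 62 payments (last £90.21); total interest = total paid − £5,274.52 = £3,965.69.
At £200.00/mo: 38 payments (last £186.78); total interest £2,312.26.
Payments saved = 62 − 38 = 24.

24 fewer payments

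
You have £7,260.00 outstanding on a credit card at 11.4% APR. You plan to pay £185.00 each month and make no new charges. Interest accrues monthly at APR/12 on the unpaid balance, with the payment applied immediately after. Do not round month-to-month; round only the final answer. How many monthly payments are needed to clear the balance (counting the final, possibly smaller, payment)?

50 payments

Monthly rate r = 11.4%/12 = 0.95% = 0.0095.
Recurrence: B ← B·(1+r) − £185.00.
Month 1: interest £68.97; balance after payment £7,143.97.
Month 2: interest £67.87; balance after payment £7,026.84.
Closed form: n = −ln(1 − rB₀/P)/ln(1+r) = −ln(0.62719)/ln(1.0095) ≈ 49.339, so the balance reaches zero during payment 50.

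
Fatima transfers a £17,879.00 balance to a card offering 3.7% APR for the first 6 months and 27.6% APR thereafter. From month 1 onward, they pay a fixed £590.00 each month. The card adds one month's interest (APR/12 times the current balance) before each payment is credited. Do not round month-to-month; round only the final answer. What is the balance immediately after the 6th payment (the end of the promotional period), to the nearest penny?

£14,644.92

Promo months 1–6 at r₀ = 3.7%/12 = 0.00308333; months 7+ at r₁ = 27.6%/12 = 0.023.
After month 6: iterate B ← B·(1+r₀) − £590.00 for 6 months → £14,644.92.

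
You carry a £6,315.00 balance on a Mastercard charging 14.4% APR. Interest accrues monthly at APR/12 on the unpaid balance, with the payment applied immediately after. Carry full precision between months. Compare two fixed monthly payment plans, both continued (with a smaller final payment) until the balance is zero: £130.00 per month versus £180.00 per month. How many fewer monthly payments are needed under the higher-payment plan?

Monthly rate r = 14.4%/12 = 1.2% = 0.012.
At £130.00/mo: n = ⌈−ln(1 − rB₀/P)/ln(1+r)⌉ = 74 payments (last £40.48); total interest = total paid − £6,315.00 = £3,215.48.
At £180.00/mo: 46 payments (last £146.04); total interest £1,931.04.
Payments saved = 74 − 46 = 28.

28 fewer payments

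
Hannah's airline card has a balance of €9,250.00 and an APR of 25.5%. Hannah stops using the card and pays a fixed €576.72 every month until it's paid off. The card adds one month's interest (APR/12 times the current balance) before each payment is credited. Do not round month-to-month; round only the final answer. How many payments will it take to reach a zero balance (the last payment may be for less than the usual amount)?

Monthly rate r = 25.5%/12 = 2.125% = 0.02125.
Recurrence: B ← B·(1+r) − €576.72.
Month 1: interest €196.56; balance after payment €8,869.84.
Month 2: interest €188.48; balance after payment €8,481.61.
Closed form: n = −ln(1 − rB₀/P)/ln(1+r) = −ln(0.65917)/ln(1.02125) ≈ 19.820, so the balance reaches zero during payment 20.

20 months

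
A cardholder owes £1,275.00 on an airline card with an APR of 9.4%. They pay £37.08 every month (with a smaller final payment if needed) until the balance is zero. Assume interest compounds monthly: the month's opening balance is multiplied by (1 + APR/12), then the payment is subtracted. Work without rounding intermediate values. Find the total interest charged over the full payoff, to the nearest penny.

£216.34

Monthly rate r = 9.4%/12 = 0.783333% = 0.00783333.
Payoff takes n = ⌈−ln(1 − rB₀/P)/ln(1+r)⌉ = ⌈40.219⌉ = 41 payments; the last is £8.14.
Total paid = 40·£37.08 + £8.14 = £1,491.34.
Total interest = total paid − principal = £1,491.34 − £1,275.00 = £216.34.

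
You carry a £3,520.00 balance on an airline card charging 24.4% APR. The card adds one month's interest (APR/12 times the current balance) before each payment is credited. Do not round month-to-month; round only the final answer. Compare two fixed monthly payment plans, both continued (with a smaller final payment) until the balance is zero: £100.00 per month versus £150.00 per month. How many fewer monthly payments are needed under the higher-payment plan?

30 fewer payments

Monthly rate r = 24.4%/12 = 2.03333% = 0.0203333.
At £100.00/mo: n = ⌈−ln(1 − rB₀/P)/ln(1+r)⌉ = 63 payments (last £49.04); total interest = total paid − £3,520.00 = £2,729.04.
At £150.00/mo: 33 payments (last £32.53); total interest £1,312.53.
Payments saved = 63 − 33 = 30.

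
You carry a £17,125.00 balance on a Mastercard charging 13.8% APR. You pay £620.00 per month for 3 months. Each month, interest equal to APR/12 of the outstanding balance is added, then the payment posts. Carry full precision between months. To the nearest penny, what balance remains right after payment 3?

Monthly rate r = 13.8%/12 = 1.15% = 0.0115.
Each month: B ← B·(1+r) − £620.00.
Month 1: interest £196.94; balance after payment £16,701.94.
Month 2: interest £192.07; balance after payment £16,274.01.
Month 3: interest £187.15; balance after payment £15,841.16.

£15,841.16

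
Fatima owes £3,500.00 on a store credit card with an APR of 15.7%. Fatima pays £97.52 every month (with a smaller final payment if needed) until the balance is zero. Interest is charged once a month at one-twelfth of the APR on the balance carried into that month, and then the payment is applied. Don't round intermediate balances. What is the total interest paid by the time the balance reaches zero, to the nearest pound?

£1,257

Monthly rate r = 15.7%/12 = 1.30833% = 0.0130833.
Payoff takes n = ⌈−ln(1 − rB₀/P)/ln(1+r)⌉ = ⌈48.779⌉ = 49 payments; the last is £76.07.
Total paid = 48·£97.52 + £76.07 = £4,757.03.
Total interest = total paid − principal = £4,757.03 − £3,500.00 = £1,257.03.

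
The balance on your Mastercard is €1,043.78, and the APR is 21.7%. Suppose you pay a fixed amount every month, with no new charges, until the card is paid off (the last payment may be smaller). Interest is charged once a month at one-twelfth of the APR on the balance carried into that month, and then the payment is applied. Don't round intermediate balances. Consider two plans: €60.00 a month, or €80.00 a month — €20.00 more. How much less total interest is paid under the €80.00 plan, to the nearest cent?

€63.37

Monthly rate r = 21.7%/12 = 1.80833% = 0.0180833.
At €60.00/mo: n = ⌈−ln(1 − rB₀/P)/ln(1+r)⌉ = 22 payments (last €4.63); total interest = total paid − €1,043.78 = €220.85.
At €80.00/mo: 16 payments (last €1.26); total interest €157.48.
Interest saved = €220.85 − €157.48 = €63.37.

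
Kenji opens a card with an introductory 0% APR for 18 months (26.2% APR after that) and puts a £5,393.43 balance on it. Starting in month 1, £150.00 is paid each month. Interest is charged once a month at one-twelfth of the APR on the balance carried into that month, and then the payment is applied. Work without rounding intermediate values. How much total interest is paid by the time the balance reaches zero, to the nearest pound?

Promo months 1–18 at r₀ = 0%/12 = 0; months 19+ at r₁ = 26.2%/12 = 0.0218333.
After month 18 (no interest yet): B = £5,393.43 − 18·£150.00 = £2,693.43.
Then at r₁ with £150.00/mo: n₂ = −ln(1 − r₁·B/P)/ln(1+r₁) ≈ 23.04 → 24 more payments.
Total paid = 41·£150.00 + £6.24 = £6,156.24; interest = £6,156.24 − £5,393.43 = £762.81.

£763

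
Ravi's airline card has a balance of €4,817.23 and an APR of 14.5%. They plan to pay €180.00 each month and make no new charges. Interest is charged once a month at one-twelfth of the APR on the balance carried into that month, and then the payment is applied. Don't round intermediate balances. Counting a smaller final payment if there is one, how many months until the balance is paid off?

33 payments

Monthly rate r = 14.5%/12 = 1.20833% = 0.0120833.
Recurrence: B ← B·(1+r) − €180.00.
Month 1: interest €58.21; balance after payment €4,695.44.
Month 2: interest €56.74; balance after payment €4,572.17.
Closed form: n = −ln(1 − rB₀/P)/ln(1+r) = −ln(0.67662)/ln(1.01208) ≈ 32.524, so the balance reaches zero during payment 33.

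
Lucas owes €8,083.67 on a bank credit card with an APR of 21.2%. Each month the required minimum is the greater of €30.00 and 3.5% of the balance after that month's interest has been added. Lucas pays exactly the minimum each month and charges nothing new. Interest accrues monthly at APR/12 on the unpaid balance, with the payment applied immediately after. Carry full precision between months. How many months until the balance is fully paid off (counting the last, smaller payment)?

164 months

Monthly rate r = 21.2%/12 = 1.76667% = 0.0176667.
While 3.5% of the post-interest balance exceeds €30.00, each month B ← (B·(1+r))·(1 − 0.035), i.e. B shrinks by the factor (1+r)·0.965 = 0.98205.
This holds for months 1–125. Entering month 126 the balance is €839.88; 3.5% of the post-interest balance is now below €30.00, so the flat €30.00 minimum applies from here.
From month 126 a fixed €30.00 at rate r clears €839.88 in 39 more payments. Total: 125 + 39 = 164 months.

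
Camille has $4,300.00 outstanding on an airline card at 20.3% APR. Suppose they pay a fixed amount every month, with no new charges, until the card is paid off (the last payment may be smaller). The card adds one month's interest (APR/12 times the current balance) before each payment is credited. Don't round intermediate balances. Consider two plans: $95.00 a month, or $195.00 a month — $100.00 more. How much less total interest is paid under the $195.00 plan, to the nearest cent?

$2,791.11

Monthly rate r = 20.3%/12 = 1.69167% = 0.0169167.
At $95.00/mo: n = ⌈−ln(1 − rB₀/P)/ln(1+r)⌉ = 87 payments (last $48.31); total interest = total paid − $4,300.00 = $3,918.31.
At $195.00/mo: 28 payments (last $162.20); total interest $1,127.20.
Interest saved = $3,918.31 − $1,127.20 = $2,791.11.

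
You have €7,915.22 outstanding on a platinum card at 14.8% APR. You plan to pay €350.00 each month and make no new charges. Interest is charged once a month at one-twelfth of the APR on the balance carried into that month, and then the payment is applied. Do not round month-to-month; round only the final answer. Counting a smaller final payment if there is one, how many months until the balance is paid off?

Monthly rate r = 14.8%/12 = 1.23333% = 0.0123333.
Recurrence: B ← B·(1+r) − €350.00.
Month 1: interest €97.62; balance after payment €7,662.84.
Month 2: interest €94.51; balance after payment €7,407.35.
Closed form: n = −ln(1 − rB₀/P)/ln(1+r) = −ln(0.72108)/ln(1.01233) ≈ 26.677, so the balance reaches zero during payment 27.

27 payments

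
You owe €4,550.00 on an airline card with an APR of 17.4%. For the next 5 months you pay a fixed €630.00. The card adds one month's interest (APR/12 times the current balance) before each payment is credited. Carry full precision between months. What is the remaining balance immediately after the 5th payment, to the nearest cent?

Monthly rate r = 17.4%/12 = 1.45% = 0.0145.
Each month: B ← B·(1+r) − €630.00.
Month 1: interest €65.97; balance after payment €3,985.98.
Month 2: interest €57.80; balance after payment €3,413.77.
Month 3: interest €49.50; balance after payment €2,833.27.
Month 4: interest €41.08; balance after payment €2,244.35.
Month 5: interest €32.54; balance after payment €1,646.90.

€1,646.90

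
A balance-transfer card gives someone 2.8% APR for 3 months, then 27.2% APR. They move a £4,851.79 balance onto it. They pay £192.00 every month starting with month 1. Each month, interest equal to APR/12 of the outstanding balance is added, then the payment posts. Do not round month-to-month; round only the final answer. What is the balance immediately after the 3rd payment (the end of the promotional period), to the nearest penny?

Promo months 1–3 at r₀ = 2.8%/12 = 0.00233333; months 4+ at r₁ = 27.2%/12 = 0.0226667.
After month 3: iterate B ← B·(1+r₀) − £192.00 for 3 months → £4,308.49.

£4,308.49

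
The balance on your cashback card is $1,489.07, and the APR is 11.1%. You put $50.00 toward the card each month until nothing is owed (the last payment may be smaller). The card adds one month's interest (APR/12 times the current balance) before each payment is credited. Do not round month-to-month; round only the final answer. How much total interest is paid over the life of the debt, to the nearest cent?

Monthly rate r = 11.1%/12 = 0.925% = 0.00925.
Payoff takes n = ⌈−ln(1 − rB₀/P)/ln(1+r)⌉ = ⌈34.998⌉ = 35 payments; the last is $49.90.
Total paid = 34·$50.00 + $49.90 = $1,749.90.
Total interest = total paid − principal = $1,749.90 − $1,489.07 = $260.83.

$260.83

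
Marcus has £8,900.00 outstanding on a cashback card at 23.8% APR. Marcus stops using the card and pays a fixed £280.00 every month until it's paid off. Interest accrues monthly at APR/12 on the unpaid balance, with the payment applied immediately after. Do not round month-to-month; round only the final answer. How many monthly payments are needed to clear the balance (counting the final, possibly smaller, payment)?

Monthly rate r = 23.8%/12 = 1.98333% = 0.0198333.
Recurrence: B ← B·(1+r) − £280.00.
Month 1: interest £176.52; balance after payment £8,796.52.
Month 2: interest £174.46; balance after payment £8,690.98.
Closed form: n = −ln(1 − rB₀/P)/ln(1+r) = −ln(0.36958)/ln(1.01983) ≈ 50.683, so the balance reaches zero during payment 51.

51 months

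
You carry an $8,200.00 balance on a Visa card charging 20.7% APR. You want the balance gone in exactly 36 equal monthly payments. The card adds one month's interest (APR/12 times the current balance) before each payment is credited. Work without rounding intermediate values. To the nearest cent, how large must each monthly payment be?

$307.67

Monthly rate r = 20.7%/12 = 1.725% = 0.01725.
Level-payment amortization: P = B₀·r / (1 − (1+r)^(−n)) = 8200.00·0.01725 / (1 − 1.01725^(−36)).
Denominator 1 − (1+r)^(−36) = 0.459739952.
P = 141.45 / 0.459739952 ≈ 307.67.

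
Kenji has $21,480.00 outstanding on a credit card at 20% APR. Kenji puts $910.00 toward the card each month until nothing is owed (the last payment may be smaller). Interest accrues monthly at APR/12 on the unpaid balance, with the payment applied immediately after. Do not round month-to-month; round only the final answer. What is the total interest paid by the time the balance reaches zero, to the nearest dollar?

$6,043

Monthly rate r = 20%/12 = 1.66667% = 0.0166667.
Payoff takes n = ⌈−ln(1 − rB₀/P)/ln(1+r)⌉ = ⌈30.243⌉ = 31 payments; the last is $222.56.
Total paid = 30·$910.00 + $222.56 = $27,522.56.
Total interest = total paid − principal = $27,522.56 − $21,480.00 = $6,042.56.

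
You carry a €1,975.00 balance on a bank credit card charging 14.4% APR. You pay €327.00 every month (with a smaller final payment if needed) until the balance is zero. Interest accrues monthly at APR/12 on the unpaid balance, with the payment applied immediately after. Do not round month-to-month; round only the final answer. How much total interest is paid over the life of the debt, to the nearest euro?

€88

Monthly rate r = 14.4%/12 = 1.2% = 0.012.
Payoff takes n = ⌈−ln(1 − rB₀/P)/ln(1+r)⌉ = ⌈6.307⌉ = 7 payments; the last is €100.92.
Total paid = 6·€327.00 + €100.92 = €2,062.92.
Total interest = total paid − principal = €2,062.92 − €1,975.00 = €87.92.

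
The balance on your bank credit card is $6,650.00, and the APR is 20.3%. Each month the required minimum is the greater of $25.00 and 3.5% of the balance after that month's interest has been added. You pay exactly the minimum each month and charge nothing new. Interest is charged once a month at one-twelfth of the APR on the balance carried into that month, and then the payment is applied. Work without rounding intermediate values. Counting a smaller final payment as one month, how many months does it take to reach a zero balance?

158 months

Monthly rate r = 20.3%/12 = 1.69167% = 0.0169167.
While 3.5% of the post-interest balance exceeds $25.00, each month B ← (B·(1+r))·(1 − 0.035), i.e. B shrinks by the factor (1+r)·0.965 = 0.98132.
This holds for months 1–120. Entering month 121 the balance is $692.38; 3.5% of the post-interest balance is now below $25.00, so the flat $25.00 minimum applies from here.
From month 121 a fixed $25.00 at rate r clears $692.38 in 38 more payments. Total: 120 + 38 = 158 months.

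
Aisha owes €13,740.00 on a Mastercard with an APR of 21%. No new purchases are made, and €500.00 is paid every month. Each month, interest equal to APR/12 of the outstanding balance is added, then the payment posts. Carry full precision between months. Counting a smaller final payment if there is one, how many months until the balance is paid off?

38 payments

Monthly rate r = 21%/12 = 1.75% = 0.0175.
Recurrence: B ← B·(1+r) − €500.00.
Month 1: interest €240.45; balance after payment €13,480.45.
Month 2: interest €235.91; balance after payment €13,216.36.
Closed form: n = −ln(1 − rB₀/P)/ln(1+r) = −ln(0.5191)/ln(1.0175) ≈ 37.793, so the balance reaches zero during payment 38.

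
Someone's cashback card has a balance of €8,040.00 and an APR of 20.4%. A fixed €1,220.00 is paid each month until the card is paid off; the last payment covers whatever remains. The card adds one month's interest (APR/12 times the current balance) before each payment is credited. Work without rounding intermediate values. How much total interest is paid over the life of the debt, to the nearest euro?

Monthly rate r = 20.4%/12 = 1.7% = 0.017.
Payoff takes n = ⌈−ln(1 − rB₀/P)/ln(1+r)⌉ = ⌈7.049⌉ = 8 payments; the last is €59.87.
Total paid = 7·€1,220.00 + €59.87 = €8,599.87.
Total interest = total paid − principal = €8,599.87 − €8,040.00 = €559.87.

€560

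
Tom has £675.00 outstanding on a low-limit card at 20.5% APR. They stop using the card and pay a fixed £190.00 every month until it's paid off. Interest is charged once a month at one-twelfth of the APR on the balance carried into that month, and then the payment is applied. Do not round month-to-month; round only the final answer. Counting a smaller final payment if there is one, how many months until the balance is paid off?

4 months

Monthly rate r = 20.5%/12 = 1.70833% = 0.0170833.
Recurrence: B ← B·(1+r) − £190.00.
Month 1: interest £11.53; balance after payment £496.53.
Month 2: interest £8.48; balance after payment £315.01.
Month 3: interest £5.38; balance after payment £130.40.
Month 4: interest £2.23; balance after payment £0.00.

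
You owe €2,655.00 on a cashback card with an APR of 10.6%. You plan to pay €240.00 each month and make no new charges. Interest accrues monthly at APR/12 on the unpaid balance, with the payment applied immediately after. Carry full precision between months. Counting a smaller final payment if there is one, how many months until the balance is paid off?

12 payments

Monthly rate r = 10.6%/12 = 0.883333% = 0.00883333.
Recurrence: B ← B·(1+r) − €240.00.
Month 1: interest €23.45; balance after payment €2,438.45.
Month 2: interest €21.54; balance after payment €2,219.99.
Closed form: n = −ln(1 − rB₀/P)/ln(1+r) = −ln(0.90228)/ln(1.00883) ≈ 11.692, so the balance reaches zero during payment 12.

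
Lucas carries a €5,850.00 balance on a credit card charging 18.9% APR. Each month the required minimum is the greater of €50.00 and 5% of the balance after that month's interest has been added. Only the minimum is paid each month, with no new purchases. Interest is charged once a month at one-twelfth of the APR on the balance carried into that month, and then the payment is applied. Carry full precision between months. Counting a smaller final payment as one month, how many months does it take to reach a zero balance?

Monthly rate r = 18.9%/12 = 1.575% = 0.01575.
While 5% of the post-interest balance exceeds €50.00, each month B ← (B·(1+r))·(1 − 0.05), i.e. B shrinks by the factor (1+r)·0.95 = 0.96496.
This holds for months 1–50. Entering month 51 the balance is €983.28; 5% of the post-interest balance is now below €50.00, so the flat €50.00 minimum applies from here.
From month 51 a fixed €50.00 at rate r clears €983.28 in 24 more payments. Total: 50 + 24 = 74 months.

74 months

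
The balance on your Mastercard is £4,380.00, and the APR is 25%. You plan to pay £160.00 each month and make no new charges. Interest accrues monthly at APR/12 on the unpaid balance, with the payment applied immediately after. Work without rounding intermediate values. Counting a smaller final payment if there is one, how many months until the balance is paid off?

41 months

Monthly rate r = 25%/12 = 2.08333% = 0.0208333.
Recurrence: B ← B·(1+r) − £160.00.
Month 1: interest £91.25; balance after payment £4,311.25.
Month 2: interest £89.82; balance after payment £4,241.07.
Closed form: n = −ln(1 − rB₀/P)/ln(1+r) = −ln(0.42969)/ln(1.02083) ≈ 40.966, so the balance reaches zero during payment 41.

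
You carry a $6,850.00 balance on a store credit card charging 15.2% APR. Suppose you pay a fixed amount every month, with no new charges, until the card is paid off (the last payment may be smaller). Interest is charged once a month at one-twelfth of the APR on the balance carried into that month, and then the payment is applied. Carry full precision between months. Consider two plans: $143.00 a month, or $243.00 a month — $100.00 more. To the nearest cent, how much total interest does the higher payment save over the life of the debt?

$2,076.01

Monthly rate r = 15.2%/12 = 1.26667% = 0.0126667.
At $143.00/mo: n = ⌈−ln(1 − rB₀/P)/ln(1+r)⌉ = 75 payments (last $21.57); total interest = total paid − $6,850.00 = $3,753.57.
At $243.00/mo: 36 payments (last $22.56); total interest $1,677.56.
Interest saved = $3,753.57 − $1,677.56 = $2,076.01.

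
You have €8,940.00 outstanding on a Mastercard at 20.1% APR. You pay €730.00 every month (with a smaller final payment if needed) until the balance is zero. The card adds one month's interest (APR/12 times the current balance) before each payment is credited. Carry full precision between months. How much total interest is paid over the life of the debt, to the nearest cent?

€1,149.89

Monthly rate r = 20.1%/12 = 1.675% = 0.01675.
Payoff takes n = ⌈−ln(1 − rB₀/P)/ln(1+r)⌉ = ⌈13.821⌉ = 14 payments; the last is €599.89.
Total paid = 13·€730.00 + €599.89 = €10,089.89.
Total interest = total paid − principal = €10,089.89 − €8,940.00 = €1,149.89.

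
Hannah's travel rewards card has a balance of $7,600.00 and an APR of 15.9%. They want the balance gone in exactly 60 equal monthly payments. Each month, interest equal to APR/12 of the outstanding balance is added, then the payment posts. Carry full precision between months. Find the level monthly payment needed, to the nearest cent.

Monthly rate r = 15.9%/12 = 1.325% = 0.01325.
Level-payment amortization: P = B₀·r / (1 − (1+r)^(−n)) = 7600.00·0.01325 / (1 − 1.01325^(−60)).
Denominator 1 − (1+r)^(−60) = 0.546054981.
P = 100.7 / 0.546054981 ≈ 184.41.

$184.41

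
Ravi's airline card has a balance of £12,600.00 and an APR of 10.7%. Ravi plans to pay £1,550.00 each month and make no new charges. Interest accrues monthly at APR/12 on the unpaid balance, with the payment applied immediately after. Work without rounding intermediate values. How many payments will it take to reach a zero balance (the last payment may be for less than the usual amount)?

9 months

Monthly rate r = 10.7%/12 = 0.891667% = 0.00891667.
Recurrence: B ← B·(1+r) − £1,550.00.
Month 1: interest £112.35; balance after payment £11,162.35.
Month 2: interest £99.53; balance after payment £9,711.88.
Closed form: n = −ln(1 − rB₀/P)/ln(1+r) = −ln(0.92752)/ln(1.00892) ≈ 8.476, so the balance reaches zero during payment 9.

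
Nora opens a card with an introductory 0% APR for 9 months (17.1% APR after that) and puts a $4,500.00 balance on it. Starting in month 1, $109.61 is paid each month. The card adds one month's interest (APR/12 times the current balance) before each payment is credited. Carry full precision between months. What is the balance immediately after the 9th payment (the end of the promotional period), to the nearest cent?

Promo months 1–9 at r₀ = 0%/12 = 0; months 10+ at r₁ = 17.1%/12 = 0.01425.
After month 9 (no interest yet): B = $4,500.00 − 9·$109.61 = $3,513.51.

$3,513.51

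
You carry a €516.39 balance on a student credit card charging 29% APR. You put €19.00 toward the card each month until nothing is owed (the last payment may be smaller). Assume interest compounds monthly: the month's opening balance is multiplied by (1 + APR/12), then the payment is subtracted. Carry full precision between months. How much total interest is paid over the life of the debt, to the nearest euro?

€335

Monthly rate r = 29%/12 = 2.41667% = 0.0241667.
Payoff takes n = ⌈−ln(1 − rB₀/P)/ln(1+r)⌉ = ⌈44.787⌉ = 45 payments; the last is €14.99.
Total paid = 44·€19.00 + €14.99 = €850.99.
Total interest = total paid − principal = €850.99 − €516.39 = €334.60.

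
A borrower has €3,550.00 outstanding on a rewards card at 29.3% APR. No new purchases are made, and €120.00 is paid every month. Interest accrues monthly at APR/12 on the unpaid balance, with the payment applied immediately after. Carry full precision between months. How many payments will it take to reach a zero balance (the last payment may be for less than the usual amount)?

Monthly rate r = 29.3%/12 = 2.44167% = 0.0244167.
Recurrence: B ← B·(1+r) − €120.00.
Month 1: interest €86.68; balance after payment €3,516.68.
Month 2: interest €85.87; balance after payment €3,482.54.
Closed form: n = −ln(1 − rB₀/P)/ln(1+r) = −ln(0.27767)/ln(1.02442) ≈ 53.115, so the balance reaches zero during payment 54.

54 payments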